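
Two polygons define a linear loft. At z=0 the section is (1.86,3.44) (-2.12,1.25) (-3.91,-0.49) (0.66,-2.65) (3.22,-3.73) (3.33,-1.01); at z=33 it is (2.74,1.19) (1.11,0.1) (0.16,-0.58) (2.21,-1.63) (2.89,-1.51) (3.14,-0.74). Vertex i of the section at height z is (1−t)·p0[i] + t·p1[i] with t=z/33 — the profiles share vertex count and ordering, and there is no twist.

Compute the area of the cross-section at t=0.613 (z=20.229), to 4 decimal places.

Cross-section at t=0.613: each vertex is (1-t)·p0[i] + t·p1[i].
  v1: (1-0.613)·(1.86,3.44) + 0.613·(2.74,1.19) = (2.3994,2.0608)
  v2: (1-0.613)·(-2.12,1.25) + 0.613·(1.11,0.1) = (-0.1400,0.5451)
  v3: (1-0.613)·(-3.91,-0.49) + 0.613·(0.16,-0.58) = (-1.4151,-0.5452)
  v4: (1-0.613)·(0.66,-2.65) + 0.613·(2.21,-1.63) = (1.6101,-2.0247)
  v5: (1-0.613)·(3.22,-3.73) + 0.613·(2.89,-1.51) = (3.0177,-2.3691)
  v6: (1-0.613)·(3.33,-1.01) + 0.613·(3.14,-0.74) = (3.2135,-0.8445)
Shoelace sum Σ(x_i·y_{i+1} − x_{i+1}·y_i):
  i=1: 2.3994·0.5451 − -0.1400·2.0608 = +1.5963 (running +1.5963)
  i=2: -0.1400·-0.5452 − -1.4151·0.5451 = +0.8476 (running +2.4440)
  i=3: -1.4151·-2.0247 − 1.6101·-0.5452 = +3.7430 (running +6.1870)
  i=4: 1.6101·-2.3691 − 3.0177·-2.0247 = +2.2954 (running +8.4824)
  i=5: 3.0177·-0.8445 − 3.2135·-2.3691 = +5.0649 (running +13.5472)
  i=6: 3.2135·2.0608 − 2.3994·-0.8445 = +8.6486 (running +22.1958)
Area = |Σ|/2 = |22.1958|/2 = 11.0979

Area at t=0.613: 11.0979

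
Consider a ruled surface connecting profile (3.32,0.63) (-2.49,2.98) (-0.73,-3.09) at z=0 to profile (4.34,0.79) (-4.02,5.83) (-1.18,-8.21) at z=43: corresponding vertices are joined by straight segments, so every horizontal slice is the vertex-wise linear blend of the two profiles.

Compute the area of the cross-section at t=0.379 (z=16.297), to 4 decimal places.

Cross-section at t=0.379: each vertex is (1-t)·p0[i] + t·p1[i].
  v1: (1-0.379)·(3.32,0.63) + 0.379·(4.34,0.79) = (3.7066,0.6906)
  v2: (1-0.379)·(-2.49,2.98) + 0.379·(-4.02,5.83) = (-3.0699,4.0602)
  v3: (1-0.379)·(-0.73,-3.09) + 0.379·(-1.18,-8.21) = (-0.9005,-5.0305)
Shoelace sum Σ(x_i·y_{i+1} − x_{i+1}·y_i):
  i=1: 3.7066·4.0602 − -3.0699·0.6906 = +17.1694 (running +17.1694)
  i=2: -3.0699·-5.0305 − -0.9005·4.0602 = +19.0993 (running +36.2687)
  i=3: -0.9005·0.6906 − 3.7066·-5.0305 = +18.0239 (running +54.2927)
Area = |Σ|/2 = |54.2927|/2 = 27.1463

Area at t=0.379: 27.1463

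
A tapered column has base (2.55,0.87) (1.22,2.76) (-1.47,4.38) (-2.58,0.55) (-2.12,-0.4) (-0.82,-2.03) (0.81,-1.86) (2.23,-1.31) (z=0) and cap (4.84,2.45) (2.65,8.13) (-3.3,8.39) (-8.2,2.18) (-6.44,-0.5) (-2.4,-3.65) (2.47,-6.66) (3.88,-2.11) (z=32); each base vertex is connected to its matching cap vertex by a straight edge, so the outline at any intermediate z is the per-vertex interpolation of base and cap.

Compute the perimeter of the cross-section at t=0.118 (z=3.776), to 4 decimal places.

Cross-section at t=0.118: each vertex is (1-t)·p0[i] + t·p1[i].
  v1: (1-0.118)·(2.55,0.87) + 0.118·(4.84,2.45) = (2.8202,1.0564)
  v2: (1-0.118)·(1.22,2.76) + 0.118·(2.65,8.13) = (1.3887,3.3937)
  v3: (1-0.118)·(-1.47,4.38) + 0.118·(-3.3,8.39) = (-1.6859,4.8532)
  v4: (1-0.118)·(-2.58,0.55) + 0.118·(-8.2,2.18) = (-3.2432,0.7423)
  v5: (1-0.118)·(-2.12,-0.4) + 0.118·(-6.44,-0.5) = (-2.6298,-0.4118)
  v6: (1-0.118)·(-0.82,-2.03) + 0.118·(-2.4,-3.65) = (-1.0064,-2.2212)
  v7: (1-0.118)·(0.81,-1.86) + 0.118·(2.47,-6.66) = (1.0059,-2.4264)
  v8: (1-0.118)·(2.23,-1.31) + 0.118·(3.88,-2.11) = (2.4247,-1.4044)
Perimeter = Σ |v_{i+1} − v_i|:
  edge 1→2: √(-1.4315² + 2.3372²) = 2.7408 (running 2.7408)
  edge 2→3: √(-3.0747² + 1.4595²) = 3.4035 (running 6.1443)
  edge 3→4: √(-1.5572² + -4.1108²) = 4.3959 (running 10.5402)
  edge 4→5: √(0.6134² + -1.1541²) = 1.3070 (running 11.8472)
  edge 5→6: √(1.6233² + -1.8094²) = 2.4308 (running 14.2780)
  edge 6→7: √(2.0123² + -0.2052²) = 2.0228 (running 16.3008)
  edge 7→8: √(1.4188² + 1.0220²) = 1.7486 (running 18.0494)
  edge 8→1: √(0.3955² + 2.4608²) = 2.4924 (running 20.5418)
Perimeter = 20.5418

Perimeter at t=0.118: 20.5418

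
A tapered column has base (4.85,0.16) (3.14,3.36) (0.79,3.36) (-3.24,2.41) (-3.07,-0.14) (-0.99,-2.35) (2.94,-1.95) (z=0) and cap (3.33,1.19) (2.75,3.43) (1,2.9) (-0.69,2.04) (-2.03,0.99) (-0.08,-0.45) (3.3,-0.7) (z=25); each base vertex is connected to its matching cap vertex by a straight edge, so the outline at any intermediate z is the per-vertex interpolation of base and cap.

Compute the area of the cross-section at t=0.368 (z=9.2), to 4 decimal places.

Cross-section at t=0.368: each vertex is (1-t)·p0[i] + t·p1[i].
  v1: (1-0.368)·(4.85,0.16) + 0.368·(3.33,1.19) = (4.2906,0.5390)
  v2: (1-0.368)·(3.14,3.36) + 0.368·(2.75,3.43) = (2.9965,3.3858)
  v3: (1-0.368)·(0.79,3.36) + 0.368·(1,2.9) = (0.8673,3.1907)
  v4: (1-0.368)·(-3.24,2.41) + 0.368·(-0.69,2.04) = (-2.3016,2.2738)
  v5: (1-0.368)·(-3.07,-0.14) + 0.368·(-2.03,0.99) = (-2.6873,0.2758)
  v6: (1-0.368)·(-0.99,-2.35) + 0.368·(-0.08,-0.45) = (-0.6551,-1.6508)
  v7: (1-0.368)·(2.94,-1.95) + 0.368·(3.3,-0.7) = (3.0725,-1.4900)
Shoelace sum Σ(x_i·y_{i+1} − x_{i+1}·y_i):
  i=1: 4.2906·3.3858 − 2.9965·0.5390 = +12.9119 (running +12.9119)
  i=2: 2.9965·3.1907 − 0.8673·3.3858 = +6.6245 (running +19.5364)
  i=3: 0.8673·2.2738 − -2.3016·3.1907 = +9.3158 (running +28.8522)
  i=4: -2.3016·0.2758 − -2.6873·2.2738 = +5.4756 (running +34.3278)
  i=5: -2.6873·-1.6508 − -0.6551·0.2758 = +4.6169 (running +38.9446)
  i=6: -0.6551·-1.4900 − 3.0725·-1.6508 = +6.0482 (running +44.9928)
  i=7: 3.0725·0.5390 − 4.2906·-1.4900 = +8.0492 (running +53.0421)
Area = |Σ|/2 = |53.0421|/2 = 26.5210

Area at t=0.368: 26.5210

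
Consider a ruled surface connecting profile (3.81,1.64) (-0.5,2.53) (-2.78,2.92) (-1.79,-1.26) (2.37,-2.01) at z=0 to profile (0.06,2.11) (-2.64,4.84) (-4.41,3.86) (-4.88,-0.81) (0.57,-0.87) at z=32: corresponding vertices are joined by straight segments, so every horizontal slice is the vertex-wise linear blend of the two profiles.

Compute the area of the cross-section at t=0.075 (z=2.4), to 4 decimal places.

Area at t=0.075: 21.6438

Cross-section at t=0.075: each vertex is (1-t)·p0[i] + t·p1[i].
  v1: (1-0.075)·(3.81,1.64) + 0.075·(0.06,2.11) = (3.5288,1.6752)
  v2: (1-0.075)·(-0.5,2.53) + 0.075·(-2.64,4.84) = (-0.6605,2.7032)
  v3: (1-0.075)·(-2.78,2.92) + 0.075·(-4.41,3.86) = (-2.9022,2.9905)
  v4: (1-0.075)·(-1.79,-1.26) + 0.075·(-4.88,-0.81) = (-2.0217,-1.2263)
  v5: (1-0.075)·(2.37,-2.01) + 0.075·(0.57,-0.87) = (2.2350,-1.9245)
Shoelace sum Σ(x_i·y_{i+1} − x_{i+1}·y_i):
  i=1: 3.5288·2.7032 − -0.6605·1.6752 = +10.6456 (running +10.6456)
  i=2: -0.6605·2.9905 − -2.9022·2.7032 = +5.8703 (running +16.5159)
  i=3: -2.9022·-1.2263 − -2.0217·2.9905 = +9.6049 (running +26.1208)
  i=4: -2.0217·-1.9245 − 2.2350·-1.2263 = +6.6315 (running +32.7523)
  i=5: 2.2350·1.6752 − 3.5288·-1.9245 = +10.5353 (running +43.2876)
Area = |Σ|/2 = |43.2876|/2 = 21.6438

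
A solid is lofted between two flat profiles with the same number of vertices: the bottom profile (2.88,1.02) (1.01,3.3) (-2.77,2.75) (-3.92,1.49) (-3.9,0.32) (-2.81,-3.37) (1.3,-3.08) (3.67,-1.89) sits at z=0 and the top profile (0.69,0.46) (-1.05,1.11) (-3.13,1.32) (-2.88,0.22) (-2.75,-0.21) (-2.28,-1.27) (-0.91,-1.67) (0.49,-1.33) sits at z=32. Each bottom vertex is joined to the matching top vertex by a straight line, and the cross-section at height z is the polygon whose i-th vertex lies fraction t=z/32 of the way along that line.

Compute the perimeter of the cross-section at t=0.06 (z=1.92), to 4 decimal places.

Cross-section at t=0.06: each vertex is (1-t)·p0[i] + t·p1[i].
  v1: (1-0.06)·(2.88,1.02) + 0.06·(0.69,0.46) = (2.7486,0.9864)
  v2: (1-0.06)·(1.01,3.3) + 0.06·(-1.05,1.11) = (0.8864,3.1686)
  v3: (1-0.06)·(-2.77,2.75) + 0.06·(-3.13,1.32) = (-2.7916,2.6642)
  v4: (1-0.06)·(-3.92,1.49) + 0.06·(-2.88,0.22) = (-3.8576,1.4138)
  v5: (1-0.06)·(-3.9,0.32) + 0.06·(-2.75,-0.21) = (-3.8310,0.2882)
  v6: (1-0.06)·(-2.81,-3.37) + 0.06·(-2.28,-1.27) = (-2.7782,-3.2440)
  v7: (1-0.06)·(1.3,-3.08) + 0.06·(-0.91,-1.67) = (1.1674,-2.9954)
  v8: (1-0.06)·(3.67,-1.89) + 0.06·(0.49,-1.33) = (3.4792,-1.8564)
Perimeter = Σ |v_{i+1} − v_i|:
  edge 1→2: √(-1.8622² + 2.1822²) = 2.8688 (running 2.8688)
  edge 2→3: √(-3.6780² + -0.5044²) = 3.7124 (running 6.5812)
  edge 3→4: √(-1.0660² + -1.2504²) = 1.6431 (running 8.2243)
  edge 4→5: √(0.0266² + -1.1256²) = 1.1259 (running 9.3502)
  edge 5→6: √(1.0528² + -3.5322²) = 3.6858 (running 13.0360)
  edge 6→7: √(3.9456² + 0.2486²) = 3.9534 (running 16.9894)
  edge 7→8: √(2.3118² + 1.1390²) = 2.5772 (running 19.5666)
  edge 8→1: √(-0.7306² + 2.8428²) = 2.9352 (running 22.5017)
Perimeter = 22.5017

Perimeter at t=0.06: 22.5017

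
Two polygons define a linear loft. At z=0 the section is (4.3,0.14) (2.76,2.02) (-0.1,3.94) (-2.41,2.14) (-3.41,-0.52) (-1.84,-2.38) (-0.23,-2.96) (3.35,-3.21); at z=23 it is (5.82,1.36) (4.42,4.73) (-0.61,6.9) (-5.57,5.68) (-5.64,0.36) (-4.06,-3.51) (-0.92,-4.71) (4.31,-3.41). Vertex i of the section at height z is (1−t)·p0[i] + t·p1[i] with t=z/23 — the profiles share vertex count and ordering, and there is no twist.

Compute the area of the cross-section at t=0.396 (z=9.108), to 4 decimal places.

Area at t=0.396: 59.4150

Cross-section at t=0.396: each vertex is (1-t)·p0[i] + t·p1[i].
  v1: (1-0.396)·(4.3,0.14) + 0.396·(5.82,1.36) = (4.9019,0.6231)
  v2: (1-0.396)·(2.76,2.02) + 0.396·(4.42,4.73) = (3.4174,3.0932)
  v3: (1-0.396)·(-0.1,3.94) + 0.396·(-0.61,6.9) = (-0.3020,5.1122)
  v4: (1-0.396)·(-2.41,2.14) + 0.396·(-5.57,5.68) = (-3.6614,3.5418)
  v5: (1-0.396)·(-3.41,-0.52) + 0.396·(-5.64,0.36) = (-4.2931,-0.1715)
  v6: (1-0.396)·(-1.84,-2.38) + 0.396·(-4.06,-3.51) = (-2.7191,-2.8275)
  v7: (1-0.396)·(-0.23,-2.96) + 0.396·(-0.92,-4.71) = (-0.5032,-3.6530)
  v8: (1-0.396)·(3.35,-3.21) + 0.396·(4.31,-3.41) = (3.7302,-3.2892)
Shoelace sum Σ(x_i·y_{i+1} − x_{i+1}·y_i):
  i=1: 4.9019·3.0932 − 3.4174·0.6231 = +13.0330 (running +13.0330)
  i=2: 3.4174·5.1122 − -0.3020·3.0932 = +18.4041 (running +31.4371)
  i=3: -0.3020·3.5418 − -3.6614·5.1122 = +17.6480 (running +49.0851)
  i=4: -3.6614·-0.1715 − -4.2931·3.5418 = +15.8334 (running +64.9185)
  i=5: -4.2931·-2.8275 − -2.7191·-0.1715 = +11.6722 (running +76.5907)
  i=6: -2.7191·-3.6530 − -0.5032·-2.8275 = +8.5100 (running +85.1007)
  i=7: -0.5032·-3.2892 − 3.7302·-3.6530 = +15.2815 (running +100.3823)
  i=8: 3.7302·0.6231 − 4.9019·-3.2892 = +18.4477 (running +118.8300)
Area = |Σ|/2 = |118.8300|/2 = 59.4150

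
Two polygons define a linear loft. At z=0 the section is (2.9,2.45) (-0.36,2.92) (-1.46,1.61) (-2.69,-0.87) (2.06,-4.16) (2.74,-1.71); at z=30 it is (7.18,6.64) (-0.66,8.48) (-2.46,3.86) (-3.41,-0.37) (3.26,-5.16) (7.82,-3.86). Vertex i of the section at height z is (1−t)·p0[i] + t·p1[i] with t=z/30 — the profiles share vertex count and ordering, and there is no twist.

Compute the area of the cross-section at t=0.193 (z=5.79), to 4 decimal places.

Area at t=0.193: 37.2510

Cross-section at t=0.193: each vertex is (1-t)·p0[i] + t·p1[i].
  v1: (1-0.193)·(2.9,2.45) + 0.193·(7.18,6.64) = (3.7260,3.2587)
  v2: (1-0.193)·(-0.36,2.92) + 0.193·(-0.66,8.48) = (-0.4179,3.9931)
  v3: (1-0.193)·(-1.46,1.61) + 0.193·(-2.46,3.86) = (-1.6530,2.0442)
  v4: (1-0.193)·(-2.69,-0.87) + 0.193·(-3.41,-0.37) = (-2.8290,-0.7735)
  v5: (1-0.193)·(2.06,-4.16) + 0.193·(3.26,-5.16) = (2.2916,-4.3530)
  v6: (1-0.193)·(2.74,-1.71) + 0.193·(7.82,-3.86) = (3.7204,-2.1250)
Shoelace sum Σ(x_i·y_{i+1} − x_{i+1}·y_i):
  i=1: 3.7260·3.9931 − -0.4179·3.2587 = +16.2402 (running +16.2402)
  i=2: -0.4179·2.0442 − -1.6530·3.9931 = +5.7463 (running +21.9864)
  i=3: -1.6530·-0.7735 − -2.8290·2.0442 = +7.0617 (running +29.0481)
  i=4: -2.8290·-4.3530 − 2.2916·-0.7735 = +14.0870 (running +43.1352)
  i=5: 2.2916·-2.1250 − 3.7204·-4.3530 = +11.3255 (running +54.4607)
  i=6: 3.7204·3.2587 − 3.7260·-2.1250 = +20.0413 (running +74.5020)
Area = |Σ|/2 = |74.5020|/2 = 37.2510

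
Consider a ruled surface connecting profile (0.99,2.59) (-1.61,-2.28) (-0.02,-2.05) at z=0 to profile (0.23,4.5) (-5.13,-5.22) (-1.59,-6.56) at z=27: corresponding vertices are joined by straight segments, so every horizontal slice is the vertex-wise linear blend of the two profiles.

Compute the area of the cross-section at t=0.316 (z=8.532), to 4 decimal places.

Area at t=0.316: 7.5247

Cross-section at t=0.316: each vertex is (1-t)·p0[i] + t·p1[i].
  v1: (1-0.316)·(0.99,2.59) + 0.316·(0.23,4.5) = (0.7498,3.1936)
  v2: (1-0.316)·(-1.61,-2.28) + 0.316·(-5.13,-5.22) = (-2.7223,-3.2090)
  v3: (1-0.316)·(-0.02,-2.05) + 0.316·(-1.59,-6.56) = (-0.5161,-3.4752)
Shoelace sum Σ(x_i·y_{i+1} − x_{i+1}·y_i):
  i=1: 0.7498·-3.2090 − -2.7223·3.1936 = +6.2876 (running +6.2876)
  i=2: -2.7223·-3.4752 − -0.5161·-3.2090 = +7.8042 (running +14.0919)
  i=3: -0.5161·3.1936 − 0.7498·-3.4752 = +0.9576 (running +15.0494)
Area = |Σ|/2 = |15.0494|/2 = 7.5247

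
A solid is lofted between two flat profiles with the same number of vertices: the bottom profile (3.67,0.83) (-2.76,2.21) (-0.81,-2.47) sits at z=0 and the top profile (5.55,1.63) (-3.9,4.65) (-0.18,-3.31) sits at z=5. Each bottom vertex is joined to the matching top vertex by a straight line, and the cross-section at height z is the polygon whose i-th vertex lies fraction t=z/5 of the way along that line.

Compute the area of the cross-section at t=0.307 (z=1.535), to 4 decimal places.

Cross-section at t=0.307: each vertex is (1-t)·p0[i] + t·p1[i].
  v1: (1-0.307)·(3.67,0.83) + 0.307·(5.55,1.63) = (4.2472,1.0756)
  v2: (1-0.307)·(-2.76,2.21) + 0.307·(-3.9,4.65) = (-3.1100,2.9591)
  v3: (1-0.307)·(-0.81,-2.47) + 0.307·(-0.18,-3.31) = (-0.6166,-2.7279)
Shoelace sum Σ(x_i·y_{i+1} − x_{i+1}·y_i):
  i=1: 4.2472·2.9591 − -3.1100·1.0756 = +15.9128 (running +15.9128)
  i=2: -3.1100·-2.7279 − -0.6166·2.9591 = +10.3082 (running +26.2210)
  i=3: -0.6166·1.0756 − 4.2472·-2.7279 = +10.9225 (running +37.1435)
Area = |Σ|/2 = |37.1435|/2 = 18.5718

Area at t=0.307: 18.5718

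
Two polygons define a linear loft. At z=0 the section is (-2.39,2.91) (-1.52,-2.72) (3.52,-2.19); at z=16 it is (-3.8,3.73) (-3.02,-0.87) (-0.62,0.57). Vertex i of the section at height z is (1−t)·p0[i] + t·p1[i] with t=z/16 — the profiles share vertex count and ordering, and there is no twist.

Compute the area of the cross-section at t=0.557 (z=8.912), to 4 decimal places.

Cross-section at t=0.557: each vertex is (1-t)·p0[i] + t·p1[i].
  v1: (1-0.557)·(-2.39,2.91) + 0.557·(-3.8,3.73) = (-3.1754,3.3667)
  v2: (1-0.557)·(-1.52,-2.72) + 0.557·(-3.02,-0.87) = (-2.3555,-1.6896)
  v3: (1-0.557)·(3.52,-2.19) + 0.557·(-0.62,0.57) = (1.2140,-0.6527)
Shoelace sum Σ(x_i·y_{i+1} − x_{i+1}·y_i):
  i=1: -3.1754·-1.6896 − -2.3555·3.3667 = +13.2953 (running +13.2953)
  i=2: -2.3555·-0.6527 − 1.2140·-1.6896 = +3.5885 (running +16.8838)
  i=3: 1.2140·3.3667 − -3.1754·-0.6527 = +2.0148 (running +18.8986)
Area = |Σ|/2 = |18.8986|/2 = 9.4493

Area at t=0.557: 9.4493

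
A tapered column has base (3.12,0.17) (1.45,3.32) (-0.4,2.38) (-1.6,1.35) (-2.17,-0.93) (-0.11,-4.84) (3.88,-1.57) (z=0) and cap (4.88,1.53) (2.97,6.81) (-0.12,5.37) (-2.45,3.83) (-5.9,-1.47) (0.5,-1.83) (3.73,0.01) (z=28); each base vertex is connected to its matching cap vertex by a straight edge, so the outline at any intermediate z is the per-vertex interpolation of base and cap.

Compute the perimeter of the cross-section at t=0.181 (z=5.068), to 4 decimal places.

Cross-section at t=0.181: each vertex is (1-t)·p0[i] + t·p1[i].
  v1: (1-0.181)·(3.12,0.17) + 0.181·(4.88,1.53) = (3.4386,0.4162)
  v2: (1-0.181)·(1.45,3.32) + 0.181·(2.97,6.81) = (1.7251,3.9517)
  v3: (1-0.181)·(-0.4,2.38) + 0.181·(-0.12,5.37) = (-0.3493,2.9212)
  v4: (1-0.181)·(-1.6,1.35) + 0.181·(-2.45,3.83) = (-1.7538,1.7989)
  v5: (1-0.181)·(-2.17,-0.93) + 0.181·(-5.9,-1.47) = (-2.8451,-1.0277)
  v6: (1-0.181)·(-0.11,-4.84) + 0.181·(0.5,-1.83) = (0.0004,-4.2952)
  v7: (1-0.181)·(3.88,-1.57) + 0.181·(3.73,0.01) = (3.8529,-1.2840)
Perimeter = Σ |v_{i+1} − v_i|:
  edge 1→2: √(-1.7134² + 3.5355²) = 3.9288 (running 3.9288)
  edge 2→3: √(-2.0744² + -1.0305²) = 2.3163 (running 6.2451)
  edge 3→4: √(-1.4045² + -1.1223²) = 1.7979 (running 8.0430)
  edge 4→5: √(-1.0913² + -2.8266²) = 3.0300 (running 11.0730)
  edge 5→6: √(2.8455² + -3.2675²) = 4.3328 (running 15.4058)
  edge 6→7: √(3.8524² + 3.0112²) = 4.8896 (running 20.2954)
  edge 7→1: √(-0.4143² + 1.7002²) = 1.7499 (running 22.0453)
Perimeter = 22.0453

Perimeter at t=0.181: 22.0453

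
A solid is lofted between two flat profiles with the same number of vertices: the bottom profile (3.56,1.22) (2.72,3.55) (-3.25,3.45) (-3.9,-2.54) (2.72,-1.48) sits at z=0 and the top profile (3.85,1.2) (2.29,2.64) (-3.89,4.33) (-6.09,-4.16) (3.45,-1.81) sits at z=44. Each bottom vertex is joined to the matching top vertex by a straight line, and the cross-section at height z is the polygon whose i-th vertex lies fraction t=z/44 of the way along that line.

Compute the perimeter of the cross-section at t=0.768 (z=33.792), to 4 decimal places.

Perimeter at t=0.768: 28.6177

Cross-section at t=0.768: each vertex is (1-t)·p0[i] + t·p1[i].
  v1: (1-0.768)·(3.56,1.22) + 0.768·(3.85,1.2) = (3.7827,1.2046)
  v2: (1-0.768)·(2.72,3.55) + 0.768·(2.29,2.64) = (2.3898,2.8511)
  v3: (1-0.768)·(-3.25,3.45) + 0.768·(-3.89,4.33) = (-3.7415,4.1258)
  v4: (1-0.768)·(-3.9,-2.54) + 0.768·(-6.09,-4.16) = (-5.5819,-3.7842)
  v5: (1-0.768)·(2.72,-1.48) + 0.768·(3.45,-1.81) = (3.2806,-1.7334)
Perimeter = Σ |v_{i+1} − v_i|:
  edge 1→2: √(-1.3930² + 1.6465²) = 2.1567 (running 2.1567)
  edge 2→3: √(-6.1313² + 1.2747²) = 6.2624 (running 8.4191)
  edge 3→4: √(-1.8404² + -7.9100²) = 8.1213 (running 16.5403)
  edge 4→5: √(8.8626² + 2.0507²) = 9.0967 (running 25.6371)
  edge 5→1: √(0.5021² + 2.9381²) = 2.9807 (running 28.6177)
Perimeter = 28.6177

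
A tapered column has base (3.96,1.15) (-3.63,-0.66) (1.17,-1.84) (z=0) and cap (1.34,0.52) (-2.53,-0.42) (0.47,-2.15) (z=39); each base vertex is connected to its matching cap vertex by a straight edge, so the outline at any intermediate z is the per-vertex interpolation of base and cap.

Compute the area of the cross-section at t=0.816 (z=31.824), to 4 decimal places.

Area at t=0.816: 5.5415

Cross-section at t=0.816: each vertex is (1-t)·p0[i] + t·p1[i].
  v1: (1-0.816)·(3.96,1.15) + 0.816·(1.34,0.52) = (1.8221,0.6359)
  v2: (1-0.816)·(-3.63,-0.66) + 0.816·(-2.53,-0.42) = (-2.7324,-0.4642)
  v3: (1-0.816)·(1.17,-1.84) + 0.816·(0.47,-2.15) = (0.5988,-2.0930)
Shoelace sum Σ(x_i·y_{i+1} − x_{i+1}·y_i):
  i=1: 1.8221·-0.4642 − -2.7324·0.6359 = +0.8919 (running +0.8919)
  i=2: -2.7324·-2.0930 − 0.5988·-0.4642 = +5.9967 (running +6.8886)
  i=3: 0.5988·0.6359 − 1.8221·-2.0930 = +4.1943 (running +11.0829)
Area = |Σ|/2 = |11.0829|/2 = 5.5415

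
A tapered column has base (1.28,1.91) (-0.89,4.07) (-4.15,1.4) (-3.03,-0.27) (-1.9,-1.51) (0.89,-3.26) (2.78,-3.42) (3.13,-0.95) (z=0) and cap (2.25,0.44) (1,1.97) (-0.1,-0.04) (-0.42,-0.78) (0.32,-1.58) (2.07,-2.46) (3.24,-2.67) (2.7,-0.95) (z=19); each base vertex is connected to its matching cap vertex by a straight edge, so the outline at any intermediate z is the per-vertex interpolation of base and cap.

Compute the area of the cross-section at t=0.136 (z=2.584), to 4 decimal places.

Area at t=0.136: 26.7191

Cross-section at t=0.136: each vertex is (1-t)·p0[i] + t·p1[i].
  v1: (1-0.136)·(1.28,1.91) + 0.136·(2.25,0.44) = (1.4119,1.7101)
  v2: (1-0.136)·(-0.89,4.07) + 0.136·(1,1.97) = (-0.6330,3.7844)
  v3: (1-0.136)·(-4.15,1.4) + 0.136·(-0.1,-0.04) = (-3.5992,1.2042)
  v4: (1-0.136)·(-3.03,-0.27) + 0.136·(-0.42,-0.78) = (-2.6750,-0.3394)
  v5: (1-0.136)·(-1.9,-1.51) + 0.136·(0.32,-1.58) = (-1.5981,-1.5195)
  v6: (1-0.136)·(0.89,-3.26) + 0.136·(2.07,-2.46) = (1.0505,-3.1512)
  v7: (1-0.136)·(2.78,-3.42) + 0.136·(3.24,-2.67) = (2.8426,-3.3180)
  v8: (1-0.136)·(3.13,-0.95) + 0.136·(2.7,-0.95) = (3.0715,-0.9500)
Shoelace sum Σ(x_i·y_{i+1} − x_{i+1}·y_i):
  i=1: 1.4119·3.7844 − -0.6330·1.7101 = +6.4257 (running +6.4257)
  i=2: -0.6330·1.2042 − -3.5992·3.7844 = +12.8586 (running +19.2843)
  i=3: -3.5992·-0.3394 − -2.6750·1.2042 = +4.4426 (running +23.7269)
  i=4: -2.6750·-1.5195 − -1.5981·-0.3394 = +3.5225 (running +27.2494)
  i=5: -1.5981·-3.1512 − 1.0505·-1.5195 = +6.6321 (running +33.8815)
  i=6: 1.0505·-3.3180 − 2.8426·-3.1512 = +5.4720 (running +39.3534)
  i=7: 2.8426·-0.9500 − 3.0715·-3.3180 = +7.4909 (running +46.8443)
  i=8: 3.0715·1.7101 − 1.4119·-0.9500 = +6.5939 (running +53.4382)
Area = |Σ|/2 = |53.4382|/2 = 26.7191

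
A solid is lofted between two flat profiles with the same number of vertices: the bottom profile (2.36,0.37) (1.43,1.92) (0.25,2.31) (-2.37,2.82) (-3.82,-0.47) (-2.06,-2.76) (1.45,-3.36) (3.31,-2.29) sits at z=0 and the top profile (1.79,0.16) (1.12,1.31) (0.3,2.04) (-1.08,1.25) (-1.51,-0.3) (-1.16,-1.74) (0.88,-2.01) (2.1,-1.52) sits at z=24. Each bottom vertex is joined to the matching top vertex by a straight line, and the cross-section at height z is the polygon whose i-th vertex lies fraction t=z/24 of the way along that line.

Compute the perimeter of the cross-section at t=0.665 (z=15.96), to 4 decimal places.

Cross-section at t=0.665: each vertex is (1-t)·p0[i] + t·p1[i].
  v1: (1-0.665)·(2.36,0.37) + 0.665·(1.79,0.16) = (1.9809,0.2303)
  v2: (1-0.665)·(1.43,1.92) + 0.665·(1.12,1.31) = (1.2239,1.5143)
  v3: (1-0.665)·(0.25,2.31) + 0.665·(0.3,2.04) = (0.2833,2.1304)
  v4: (1-0.665)·(-2.37,2.82) + 0.665·(-1.08,1.25) = (-1.5122,1.7759)
  v5: (1-0.665)·(-3.82,-0.47) + 0.665·(-1.51,-0.3) = (-2.2839,-0.3569)
  v6: (1-0.665)·(-2.06,-2.76) + 0.665·(-1.16,-1.74) = (-1.4615,-2.0817)
  v7: (1-0.665)·(1.45,-3.36) + 0.665·(0.88,-2.01) = (1.0710,-2.4623)
  v8: (1-0.665)·(3.31,-2.29) + 0.665·(2.1,-1.52) = (2.5053,-1.7780)
Perimeter = Σ |v_{i+1} − v_i|:
  edge 1→2: √(-0.7571² + 1.2840²) = 1.4906 (running 1.4906)
  edge 2→3: √(-0.9406² + 0.6161²) = 1.1244 (running 2.6150)
  edge 3→4: √(-1.7954² + -0.3545²) = 1.8301 (running 4.4451)
  edge 4→5: √(-0.7717² + -2.1329²) = 2.2682 (running 6.7133)
  edge 5→6: √(0.8224² + -1.7247²) = 1.9108 (running 8.6240)
  edge 6→7: √(2.5324² + -0.3806²) = 2.5609 (running 11.1849)
  edge 7→8: √(1.4344² + 0.6843²) = 1.5893 (running 12.7742)
  edge 8→1: √(-0.5244² + 2.0083²) = 2.0756 (running 14.8498)
Perimeter = 14.8498

Perimeter at t=0.665: 14.8498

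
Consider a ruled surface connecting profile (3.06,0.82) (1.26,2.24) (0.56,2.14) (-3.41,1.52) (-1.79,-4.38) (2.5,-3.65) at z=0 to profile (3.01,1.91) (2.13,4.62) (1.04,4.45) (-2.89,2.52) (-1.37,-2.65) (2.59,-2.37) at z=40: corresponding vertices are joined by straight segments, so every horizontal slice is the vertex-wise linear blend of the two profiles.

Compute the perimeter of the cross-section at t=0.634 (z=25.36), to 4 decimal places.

Cross-section at t=0.634: each vertex is (1-t)·p0[i] + t·p1[i].
  v1: (1-0.634)·(3.06,0.82) + 0.634·(3.01,1.91) = (3.0283,1.5111)
  v2: (1-0.634)·(1.26,2.24) + 0.634·(2.13,4.62) = (1.8116,3.7489)
  v3: (1-0.634)·(0.56,2.14) + 0.634·(1.04,4.45) = (0.8643,3.6045)
  v4: (1-0.634)·(-3.41,1.52) + 0.634·(-2.89,2.52) = (-3.0803,2.1540)
  v5: (1-0.634)·(-1.79,-4.38) + 0.634·(-1.37,-2.65) = (-1.5237,-3.2832)
  v6: (1-0.634)·(2.5,-3.65) + 0.634·(2.59,-2.37) = (2.5571,-2.8385)
Perimeter = Σ |v_{i+1} − v_i|:
  edge 1→2: √(-1.2167² + 2.2379²) = 2.5472 (running 2.5472)
  edge 2→3: √(-0.9473² + -0.1444²) = 0.9582 (running 3.5054)
  edge 3→4: √(-3.9446² + -1.4505²) = 4.2029 (running 7.7083)
  edge 4→5: √(1.5566² + -5.4372²) = 5.6556 (running 13.3639)
  edge 5→6: √(4.0808² + 0.4447²) = 4.1049 (running 17.4689)
  edge 6→1: √(0.4712² + 4.3495²) = 4.3750 (running 21.8439)
Perimeter = 21.8439

Perimeter at t=0.634: 21.8439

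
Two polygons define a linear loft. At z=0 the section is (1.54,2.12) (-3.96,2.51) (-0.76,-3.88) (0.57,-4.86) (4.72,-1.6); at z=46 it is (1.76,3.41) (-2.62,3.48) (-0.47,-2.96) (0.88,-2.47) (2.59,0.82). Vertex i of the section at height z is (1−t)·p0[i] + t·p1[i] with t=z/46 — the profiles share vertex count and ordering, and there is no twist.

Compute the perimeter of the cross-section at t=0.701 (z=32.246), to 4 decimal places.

Cross-section at t=0.701: each vertex is (1-t)·p0[i] + t·p1[i].
  v1: (1-0.701)·(1.54,2.12) + 0.701·(1.76,3.41) = (1.6942,3.0243)
  v2: (1-0.701)·(-3.96,2.51) + 0.701·(-2.62,3.48) = (-3.0207,3.1900)
  v3: (1-0.701)·(-0.76,-3.88) + 0.701·(-0.47,-2.96) = (-0.5567,-3.2351)
  v4: (1-0.701)·(0.57,-4.86) + 0.701·(0.88,-2.47) = (0.7873,-3.1846)
  v5: (1-0.701)·(4.72,-1.6) + 0.701·(2.59,0.82) = (3.2269,0.0964)
Perimeter = Σ |v_{i+1} − v_i|:
  edge 1→2: √(-4.7149² + 0.1657²) = 4.7178 (running 4.7178)
  edge 2→3: √(2.4640² + -6.4250²) = 6.8813 (running 11.5991)
  edge 3→4: √(1.3440² + 0.0505²) = 1.3450 (running 12.9441)
  edge 4→5: √(2.4396² + 3.2810²) = 4.0886 (running 17.0327)
  edge 5→1: √(-1.5326² + 2.9279²) = 3.3048 (running 20.3374)
Perimeter = 20.3374

Perimeter at t=0.701: 20.3374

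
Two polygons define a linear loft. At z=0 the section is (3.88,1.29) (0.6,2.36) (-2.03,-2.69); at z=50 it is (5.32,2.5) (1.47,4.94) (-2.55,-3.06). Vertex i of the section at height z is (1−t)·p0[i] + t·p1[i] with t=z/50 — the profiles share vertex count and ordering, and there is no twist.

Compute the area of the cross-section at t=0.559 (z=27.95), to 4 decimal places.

Cross-section at t=0.559: each vertex is (1-t)·p0[i] + t·p1[i].
  v1: (1-0.559)·(3.88,1.29) + 0.559·(5.32,2.5) = (4.6850,1.9664)
  v2: (1-0.559)·(0.6,2.36) + 0.559·(1.47,4.94) = (1.0863,3.8022)
  v3: (1-0.559)·(-2.03,-2.69) + 0.559·(-2.55,-3.06) = (-2.3207,-2.8968)
Shoelace sum Σ(x_i·y_{i+1} − x_{i+1}·y_i):
  i=1: 4.6850·3.8022 − 1.0863·1.9664 = +15.6771 (running +15.6771)
  i=2: 1.0863·-2.8968 − -2.3207·3.8022 = +5.6768 (running +21.3539)
  i=3: -2.3207·1.9664 − 4.6850·-2.8968 = +9.0082 (running +30.3621)
Area = |Σ|/2 = |30.3621|/2 = 15.1810

Area at t=0.559: 15.1810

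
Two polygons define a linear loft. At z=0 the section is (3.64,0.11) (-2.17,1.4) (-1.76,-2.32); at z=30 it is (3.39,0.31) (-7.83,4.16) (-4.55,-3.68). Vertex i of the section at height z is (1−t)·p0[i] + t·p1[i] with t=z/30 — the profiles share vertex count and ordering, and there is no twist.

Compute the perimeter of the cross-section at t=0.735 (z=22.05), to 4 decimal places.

Cross-section at t=0.735: each vertex is (1-t)·p0[i] + t·p1[i].
  v1: (1-0.735)·(3.64,0.11) + 0.735·(3.39,0.31) = (3.4562,0.2570)
  v2: (1-0.735)·(-2.17,1.4) + 0.735·(-7.83,4.16) = (-6.3301,3.4286)
  v3: (1-0.735)·(-1.76,-2.32) + 0.735·(-4.55,-3.68) = (-3.8106,-3.3196)
Perimeter = Σ |v_{i+1} − v_i|:
  edge 1→2: √(-9.7863² + 3.1716²) = 10.2875 (running 10.2875)
  edge 2→3: √(2.5194² + -6.7482²) = 7.2032 (running 17.4906)
  edge 3→1: √(7.2669² + 3.5766²) = 8.0994 (running 25.5900)
Perimeter = 25.5900

Perimeter at t=0.735: 25.5900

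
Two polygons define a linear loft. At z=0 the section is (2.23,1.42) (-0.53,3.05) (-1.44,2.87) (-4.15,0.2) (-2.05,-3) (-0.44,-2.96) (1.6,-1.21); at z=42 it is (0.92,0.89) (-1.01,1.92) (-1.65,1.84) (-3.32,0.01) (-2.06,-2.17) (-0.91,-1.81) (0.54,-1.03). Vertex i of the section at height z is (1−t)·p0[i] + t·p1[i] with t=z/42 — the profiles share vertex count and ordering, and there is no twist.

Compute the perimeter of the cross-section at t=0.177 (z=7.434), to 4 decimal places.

Cross-section at t=0.177: each vertex is (1-t)·p0[i] + t·p1[i].
  v1: (1-0.177)·(2.23,1.42) + 0.177·(0.92,0.89) = (1.9981,1.3262)
  v2: (1-0.177)·(-0.53,3.05) + 0.177·(-1.01,1.92) = (-0.6150,2.8500)
  v3: (1-0.177)·(-1.44,2.87) + 0.177·(-1.65,1.84) = (-1.4772,2.6877)
  v4: (1-0.177)·(-4.15,0.2) + 0.177·(-3.32,0.01) = (-4.0031,0.1664)
  v5: (1-0.177)·(-2.05,-3) + 0.177·(-2.06,-2.17) = (-2.0518,-2.8531)
  v6: (1-0.177)·(-0.44,-2.96) + 0.177·(-0.91,-1.81) = (-0.5232,-2.7565)
  v7: (1-0.177)·(1.6,-1.21) + 0.177·(0.54,-1.03) = (1.4124,-1.1781)
Perimeter = Σ |v_{i+1} − v_i|:
  edge 1→2: √(-2.6131² + 1.5238²) = 3.0249 (running 3.0249)
  edge 2→3: √(-0.8622² + -0.1623²) = 0.8774 (running 3.9023)
  edge 3→4: √(-2.5259² + -2.5213²) = 3.5689 (running 7.4712)
  edge 4→5: √(1.9513² + -3.0195²) = 3.5951 (running 11.0663)
  edge 5→6: √(1.5286² + 0.0966²) = 1.5316 (running 12.5980)
  edge 6→7: √(1.9356² + 1.5783²) = 2.4975 (running 15.0955)
  edge 7→1: √(0.5857² + 2.5043²) = 2.5719 (running 17.6674)
Perimeter = 17.6674

Perimeter at t=0.177: 17.6674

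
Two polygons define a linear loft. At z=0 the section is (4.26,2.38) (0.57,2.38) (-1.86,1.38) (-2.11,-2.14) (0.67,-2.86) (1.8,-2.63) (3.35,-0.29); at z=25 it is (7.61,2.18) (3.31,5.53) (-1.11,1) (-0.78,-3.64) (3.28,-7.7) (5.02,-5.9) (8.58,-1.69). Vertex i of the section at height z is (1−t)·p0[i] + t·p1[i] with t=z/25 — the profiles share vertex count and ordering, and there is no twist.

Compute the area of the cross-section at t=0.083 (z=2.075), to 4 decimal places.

Cross-section at t=0.083: each vertex is (1-t)·p0[i] + t·p1[i].
  v1: (1-0.083)·(4.26,2.38) + 0.083·(7.61,2.18) = (4.5381,2.3634)
  v2: (1-0.083)·(0.57,2.38) + 0.083·(3.31,5.53) = (0.7974,2.6414)
  v3: (1-0.083)·(-1.86,1.38) + 0.083·(-1.11,1) = (-1.7978,1.3485)
  v4: (1-0.083)·(-2.11,-2.14) + 0.083·(-0.78,-3.64) = (-1.9996,-2.2645)
  v5: (1-0.083)·(0.67,-2.86) + 0.083·(3.28,-7.7) = (0.8866,-3.2617)
  v6: (1-0.083)·(1.8,-2.63) + 0.083·(5.02,-5.9) = (2.0673,-2.9014)
  v7: (1-0.083)·(3.35,-0.29) + 0.083·(8.58,-1.69) = (3.7841,-0.4062)
Shoelace sum Σ(x_i·y_{i+1} − x_{i+1}·y_i):
  i=1: 4.5381·2.6414 − 0.7974·2.3634 = +10.1024 (running +10.1024)
  i=2: 0.7974·1.3485 − -1.7978·2.6414 = +5.8240 (running +15.9264)
  i=3: -1.7978·-2.2645 − -1.9996·1.3485 = +6.7674 (running +22.6938)
  i=4: -1.9996·-3.2617 − 0.8866·-2.2645 = +8.5299 (running +31.2237)
  i=5: 0.8866·-2.9014 − 2.0673·-3.2617 = +4.1703 (running +35.3941)
  i=6: 2.0673·-0.4062 − 3.7841·-2.9014 = +10.1395 (running +45.5335)
  i=7: 3.7841·2.3634 − 4.5381·-0.4062 = +10.7867 (running +56.3202)
Area = |Σ|/2 = |56.3202|/2 = 28.1601

Area at t=0.083: 28.1601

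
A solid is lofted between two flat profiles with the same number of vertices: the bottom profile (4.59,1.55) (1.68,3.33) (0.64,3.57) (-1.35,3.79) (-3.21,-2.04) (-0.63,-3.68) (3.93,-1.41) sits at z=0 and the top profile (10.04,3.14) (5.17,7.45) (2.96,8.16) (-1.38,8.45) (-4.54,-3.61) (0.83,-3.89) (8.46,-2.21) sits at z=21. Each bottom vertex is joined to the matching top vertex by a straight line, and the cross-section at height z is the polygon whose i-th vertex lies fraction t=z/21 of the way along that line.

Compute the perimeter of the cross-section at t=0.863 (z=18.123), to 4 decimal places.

Cross-section at t=0.863: each vertex is (1-t)·p0[i] + t·p1[i].
  v1: (1-0.863)·(4.59,1.55) + 0.863·(10.04,3.14) = (9.2934,2.9222)
  v2: (1-0.863)·(1.68,3.33) + 0.863·(5.17,7.45) = (4.6919,6.8856)
  v3: (1-0.863)·(0.64,3.57) + 0.863·(2.96,8.16) = (2.6422,7.5312)
  v4: (1-0.863)·(-1.35,3.79) + 0.863·(-1.38,8.45) = (-1.3759,7.8116)
  v5: (1-0.863)·(-3.21,-2.04) + 0.863·(-4.54,-3.61) = (-4.3578,-3.3949)
  v6: (1-0.863)·(-0.63,-3.68) + 0.863·(0.83,-3.89) = (0.6300,-3.8612)
  v7: (1-0.863)·(3.93,-1.41) + 0.863·(8.46,-2.21) = (7.8394,-2.1004)
Perimeter = Σ |v_{i+1} − v_i|:
  edge 1→2: √(-4.6015² + 3.9634²) = 6.0731 (running 6.0731)
  edge 2→3: √(-2.0497² + 0.6456²) = 2.1490 (running 8.2220)
  edge 3→4: √(-4.0180² + 0.2804²) = 4.0278 (running 12.2499)
  edge 4→5: √(-2.9819² + -11.2065²) = 11.5964 (running 23.8463)
  edge 5→6: √(4.9878² + -0.4663²) = 5.0095 (running 28.8558)
  edge 6→7: √(7.2094² + 1.7608²) = 7.4213 (running 36.2771)
  edge 7→1: √(1.4540² + 5.0226²) = 5.2288 (running 41.5059)
Perimeter = 41.5059

Perimeter at t=0.863: 41.5059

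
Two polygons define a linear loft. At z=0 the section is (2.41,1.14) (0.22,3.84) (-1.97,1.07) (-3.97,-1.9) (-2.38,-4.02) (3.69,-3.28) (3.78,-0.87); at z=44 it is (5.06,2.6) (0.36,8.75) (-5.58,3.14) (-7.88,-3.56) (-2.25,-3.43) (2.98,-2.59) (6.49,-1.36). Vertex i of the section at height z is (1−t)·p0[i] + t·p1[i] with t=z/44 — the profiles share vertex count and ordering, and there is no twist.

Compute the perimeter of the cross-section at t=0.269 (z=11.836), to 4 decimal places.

Cross-section at t=0.269: each vertex is (1-t)·p0[i] + t·p1[i].
  v1: (1-0.269)·(2.41,1.14) + 0.269·(5.06,2.6) = (3.1229,1.5327)
  v2: (1-0.269)·(0.22,3.84) + 0.269·(0.36,8.75) = (0.2577,5.1608)
  v3: (1-0.269)·(-1.97,1.07) + 0.269·(-5.58,3.14) = (-2.9411,1.6268)
  v4: (1-0.269)·(-3.97,-1.9) + 0.269·(-7.88,-3.56) = (-5.0218,-2.3465)
  v5: (1-0.269)·(-2.38,-4.02) + 0.269·(-2.25,-3.43) = (-2.3450,-3.8613)
  v6: (1-0.269)·(3.69,-3.28) + 0.269·(2.98,-2.59) = (3.4990,-3.0944)
  v7: (1-0.269)·(3.78,-0.87) + 0.269·(6.49,-1.36) = (4.5090,-1.0018)
Perimeter = Σ |v_{i+1} − v_i|:
  edge 1→2: √(-2.8652² + 3.6281²) = 4.6230 (running 4.6230)
  edge 2→3: √(-3.1987² + -3.5340²) = 4.7666 (running 9.3896)
  edge 3→4: √(-2.0807² + -3.9734²) = 4.4852 (running 13.8748)
  edge 4→5: √(2.6768² + -1.5147²) = 3.0756 (running 16.9505)
  edge 5→6: √(5.8440² + 0.7669²) = 5.8941 (running 22.8446)
  edge 6→7: √(1.0100² + 2.0926²) = 2.3236 (running 25.1682)
  edge 7→1: √(-1.3861² + 2.5346²) = 2.8888 (running 28.0570)
Perimeter = 28.0570

Perimeter at t=0.269: 28.0570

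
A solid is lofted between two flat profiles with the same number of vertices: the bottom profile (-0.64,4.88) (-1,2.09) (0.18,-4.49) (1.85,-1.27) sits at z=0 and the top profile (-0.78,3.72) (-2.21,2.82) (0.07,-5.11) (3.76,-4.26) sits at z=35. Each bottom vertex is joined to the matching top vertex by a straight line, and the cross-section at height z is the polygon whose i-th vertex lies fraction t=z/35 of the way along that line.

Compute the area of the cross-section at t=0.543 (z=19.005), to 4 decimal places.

Cross-section at t=0.543: each vertex is (1-t)·p0[i] + t·p1[i].
  v1: (1-0.543)·(-0.64,4.88) + 0.543·(-0.78,3.72) = (-0.7160,4.2501)
  v2: (1-0.543)·(-1,2.09) + 0.543·(-2.21,2.82) = (-1.6570,2.4864)
  v3: (1-0.543)·(0.18,-4.49) + 0.543·(0.07,-5.11) = (0.1203,-4.8267)
  v4: (1-0.543)·(1.85,-1.27) + 0.543·(3.76,-4.26) = (2.8871,-2.8936)
Shoelace sum Σ(x_i·y_{i+1} − x_{i+1}·y_i):
  i=1: -0.7160·2.4864 − -1.6570·4.2501 = +5.2623 (running +5.2623)
  i=2: -1.6570·-4.8267 − 0.1203·2.4864 = +7.6989 (running +12.9612)
  i=3: 0.1203·-2.8936 − 2.8871·-4.8267 = +13.5872 (running +26.5483)
  i=4: 2.8871·4.2501 − -0.7160·-2.8936 = +10.1988 (running +36.7471)
Area = |Σ|/2 = |36.7471|/2 = 18.3736

Area at t=0.543: 18.3736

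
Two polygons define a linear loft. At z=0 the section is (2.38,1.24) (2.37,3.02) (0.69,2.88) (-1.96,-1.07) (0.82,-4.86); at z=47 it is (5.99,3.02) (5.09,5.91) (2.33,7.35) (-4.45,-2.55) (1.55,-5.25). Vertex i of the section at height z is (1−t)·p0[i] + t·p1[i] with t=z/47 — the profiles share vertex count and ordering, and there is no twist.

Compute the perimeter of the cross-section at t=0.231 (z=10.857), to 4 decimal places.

Perimeter at t=0.231: 22.3797

Cross-section at t=0.231: each vertex is (1-t)·p0[i] + t·p1[i].
  v1: (1-0.231)·(2.38,1.24) + 0.231·(5.99,3.02) = (3.2139,1.6512)
  v2: (1-0.231)·(2.37,3.02) + 0.231·(5.09,5.91) = (2.9983,3.6876)
  v3: (1-0.231)·(0.69,2.88) + 0.231·(2.33,7.35) = (1.0688,3.9126)
  v4: (1-0.231)·(-1.96,-1.07) + 0.231·(-4.45,-2.55) = (-2.5352,-1.4119)
  v5: (1-0.231)·(0.82,-4.86) + 0.231·(1.55,-5.25) = (0.9886,-4.9501)
Perimeter = Σ |v_{i+1} − v_i|:
  edge 1→2: √(-0.2156² + 2.0364²) = 2.0478 (running 2.0478)
  edge 2→3: √(-1.9295² + 0.2250²) = 1.9426 (running 3.9903)
  edge 3→4: √(-3.6040² + -5.3244²) = 6.4295 (running 10.4199)
  edge 4→5: √(3.5238² + -3.5382²) = 4.9936 (running 15.4135)
  edge 5→1: √(2.2253² + 6.6013²) = 6.9662 (running 22.3797)
Perimeter = 22.3797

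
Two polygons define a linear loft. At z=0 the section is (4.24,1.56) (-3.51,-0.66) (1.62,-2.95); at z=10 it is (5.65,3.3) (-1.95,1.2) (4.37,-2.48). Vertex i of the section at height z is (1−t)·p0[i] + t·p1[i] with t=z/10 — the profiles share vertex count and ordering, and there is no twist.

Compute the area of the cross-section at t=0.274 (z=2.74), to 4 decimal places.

Area at t=0.274: 16.2612

Cross-section at t=0.274: each vertex is (1-t)·p0[i] + t·p1[i].
  v1: (1-0.274)·(4.24,1.56) + 0.274·(5.65,3.3) = (4.6263,2.0368)
  v2: (1-0.274)·(-3.51,-0.66) + 0.274·(-1.95,1.2) = (-3.0826,-0.1504)
  v3: (1-0.274)·(1.62,-2.95) + 0.274·(4.37,-2.48) = (2.3735,-2.8212)
Shoelace sum Σ(x_i·y_{i+1} − x_{i+1}·y_i):
  i=1: 4.6263·-0.1504 − -3.0826·2.0368 = +5.5828 (running +5.5828)
  i=2: -3.0826·-2.8212 − 2.3735·-0.1504 = +9.0535 (running +14.6363)
  i=3: 2.3735·2.0368 − 4.6263·-2.8212 = +17.8862 (running +32.5225)
Area = |Σ|/2 = |32.5225|/2 = 16.2612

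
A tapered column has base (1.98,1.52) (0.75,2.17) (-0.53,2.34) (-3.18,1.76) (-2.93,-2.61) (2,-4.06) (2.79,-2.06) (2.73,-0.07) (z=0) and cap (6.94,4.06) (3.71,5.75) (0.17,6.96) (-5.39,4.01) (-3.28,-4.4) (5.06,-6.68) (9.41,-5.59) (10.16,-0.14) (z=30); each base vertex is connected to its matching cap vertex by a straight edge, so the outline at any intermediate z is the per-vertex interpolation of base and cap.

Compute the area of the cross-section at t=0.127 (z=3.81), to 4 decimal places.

Cross-section at t=0.127: each vertex is (1-t)·p0[i] + t·p1[i].
  v1: (1-0.127)·(1.98,1.52) + 0.127·(6.94,4.06) = (2.6099,1.8426)
  v2: (1-0.127)·(0.75,2.17) + 0.127·(3.71,5.75) = (1.1259,2.6247)
  v3: (1-0.127)·(-0.53,2.34) + 0.127·(0.17,6.96) = (-0.4411,2.9267)
  v4: (1-0.127)·(-3.18,1.76) + 0.127·(-5.39,4.01) = (-3.4607,2.0457)
  v5: (1-0.127)·(-2.93,-2.61) + 0.127·(-3.28,-4.4) = (-2.9745,-2.8373)
  v6: (1-0.127)·(2,-4.06) + 0.127·(5.06,-6.68) = (2.3886,-4.3927)
  v7: (1-0.127)·(2.79,-2.06) + 0.127·(9.41,-5.59) = (3.6307,-2.5083)
  v8: (1-0.127)·(2.73,-0.07) + 0.127·(10.16,-0.14) = (3.6736,-0.0789)
Shoelace sum Σ(x_i·y_{i+1} − x_{i+1}·y_i):
  i=1: 2.6099·2.6247 − 1.1259·1.8426 = +4.7756 (running +4.7756)
  i=2: 1.1259·2.9267 − -0.4411·2.6247 = +4.4530 (running +9.2286)
  i=3: -0.4411·2.0457 − -3.4607·2.9267 = +9.2261 (running +18.4547)
  i=4: -3.4607·-2.8373 − -2.9745·2.0457 = +15.9040 (running +34.3587)
  i=5: -2.9745·-4.3927 − 2.3886·-2.8373 = +19.8433 (running +54.2020)
  i=6: 2.3886·-2.5083 − 3.6307·-4.3927 = +9.9575 (running +64.1595)
  i=7: 3.6307·-0.0789 − 3.6736·-2.5083 = +8.9281 (running +73.0876)
  i=8: 3.6736·1.8426 − 2.6099·-0.0789 = +6.9748 (running +80.0624)
Area = |Σ|/2 = |80.0624|/2 = 40.0312

Area at t=0.127: 40.0312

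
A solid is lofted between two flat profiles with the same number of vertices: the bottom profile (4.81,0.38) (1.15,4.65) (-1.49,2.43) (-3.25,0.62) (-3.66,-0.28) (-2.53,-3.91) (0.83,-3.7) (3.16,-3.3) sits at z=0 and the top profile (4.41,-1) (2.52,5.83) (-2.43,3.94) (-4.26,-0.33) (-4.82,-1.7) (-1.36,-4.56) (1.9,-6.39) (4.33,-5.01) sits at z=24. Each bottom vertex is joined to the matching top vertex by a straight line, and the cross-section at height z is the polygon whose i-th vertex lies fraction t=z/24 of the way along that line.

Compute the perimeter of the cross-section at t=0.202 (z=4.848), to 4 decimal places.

Cross-section at t=0.202: each vertex is (1-t)·p0[i] + t·p1[i].
  v1: (1-0.202)·(4.81,0.38) + 0.202·(4.41,-1) = (4.7292,0.1012)
  v2: (1-0.202)·(1.15,4.65) + 0.202·(2.52,5.83) = (1.4267,4.8884)
  v3: (1-0.202)·(-1.49,2.43) + 0.202·(-2.43,3.94) = (-1.6799,2.7350)
  v4: (1-0.202)·(-3.25,0.62) + 0.202·(-4.26,-0.33) = (-3.4540,0.4281)
  v5: (1-0.202)·(-3.66,-0.28) + 0.202·(-4.82,-1.7) = (-3.8943,-0.5668)
  v6: (1-0.202)·(-2.53,-3.91) + 0.202·(-1.36,-4.56) = (-2.2937,-4.0413)
  v7: (1-0.202)·(0.83,-3.7) + 0.202·(1.9,-6.39) = (1.0461,-4.2434)
  v8: (1-0.202)·(3.16,-3.3) + 0.202·(4.33,-5.01) = (3.3963,-3.6454)
Perimeter = Σ |v_{i+1} − v_i|:
  edge 1→2: √(-3.3025² + 4.7871²) = 5.8157 (running 5.8157)
  edge 2→3: √(-3.1066² + -2.1533²) = 3.7799 (running 9.5957)
  edge 3→4: √(-1.7741² + -2.3069²) = 2.9102 (running 12.5059)
  edge 4→5: √(-0.4403² + -0.9949²) = 1.0880 (running 13.5939)
  edge 5→6: √(1.6007² + -3.4745²) = 3.8254 (running 17.4194)
  edge 6→7: √(3.3398² + -0.2021²) = 3.3459 (running 20.7653)
  edge 7→8: √(2.3502² + 0.5980²) = 2.4251 (running 23.1903)
  edge 8→1: √(1.3329² + 3.7467²) = 3.9767 (running 27.1670)
Perimeter = 27.1670

Perimeter at t=0.202: 27.1670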